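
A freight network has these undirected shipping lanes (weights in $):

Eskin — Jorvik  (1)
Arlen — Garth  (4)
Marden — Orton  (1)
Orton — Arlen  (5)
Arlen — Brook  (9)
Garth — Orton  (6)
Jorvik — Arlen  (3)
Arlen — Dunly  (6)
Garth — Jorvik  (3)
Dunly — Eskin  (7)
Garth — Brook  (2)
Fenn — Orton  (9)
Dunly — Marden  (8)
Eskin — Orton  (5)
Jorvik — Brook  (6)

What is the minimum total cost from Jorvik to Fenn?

$15

Compare a few routes:
Jorvik - Arlen - Orton - Fenn: 3+5+9 = 17
Jorvik - Eskin - Orton - Fenn: 1+5+9 = 15
The minimum is $15 via Jorvik - Eskin - Orton - Fenn.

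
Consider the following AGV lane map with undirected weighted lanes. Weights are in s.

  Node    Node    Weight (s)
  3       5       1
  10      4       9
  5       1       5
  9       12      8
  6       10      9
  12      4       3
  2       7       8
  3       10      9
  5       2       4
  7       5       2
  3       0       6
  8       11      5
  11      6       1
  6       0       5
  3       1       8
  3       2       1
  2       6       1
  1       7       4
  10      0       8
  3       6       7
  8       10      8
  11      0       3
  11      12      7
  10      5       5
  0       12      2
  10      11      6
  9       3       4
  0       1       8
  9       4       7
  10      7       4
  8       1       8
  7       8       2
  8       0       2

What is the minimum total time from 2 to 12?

7 s

Candidate routes:
2 - 6 - 0 - 12: 1+5+2 = 8
2 - 6 - 11 - 0 - 12: 1+1+3+2 = 7
The minimum is 7 s via 2 - 6 - 11 - 0 - 12.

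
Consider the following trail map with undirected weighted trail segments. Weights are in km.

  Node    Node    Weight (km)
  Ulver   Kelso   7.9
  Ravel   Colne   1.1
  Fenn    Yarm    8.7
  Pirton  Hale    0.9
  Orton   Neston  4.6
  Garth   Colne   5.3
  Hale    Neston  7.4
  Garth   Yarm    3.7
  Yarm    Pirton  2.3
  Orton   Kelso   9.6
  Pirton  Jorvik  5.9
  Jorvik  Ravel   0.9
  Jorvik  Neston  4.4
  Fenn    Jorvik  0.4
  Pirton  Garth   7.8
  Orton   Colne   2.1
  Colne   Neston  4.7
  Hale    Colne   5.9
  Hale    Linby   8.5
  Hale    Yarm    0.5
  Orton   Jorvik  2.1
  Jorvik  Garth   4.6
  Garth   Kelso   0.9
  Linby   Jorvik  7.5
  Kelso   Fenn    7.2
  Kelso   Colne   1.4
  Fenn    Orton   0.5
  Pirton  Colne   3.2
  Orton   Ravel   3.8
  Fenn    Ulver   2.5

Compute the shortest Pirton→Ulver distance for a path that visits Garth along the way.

Shortest Pirton→Garth: Pirton → Hale → Yarm → Garth = 5.1
Best Garth to Ulver: Garth → Kelso → Colne → Ravel → Jorvik → Fenn → Ulver costing 7.2
Total via Garth: 5.1 + 7.2 = 12.3 km.

12.3 km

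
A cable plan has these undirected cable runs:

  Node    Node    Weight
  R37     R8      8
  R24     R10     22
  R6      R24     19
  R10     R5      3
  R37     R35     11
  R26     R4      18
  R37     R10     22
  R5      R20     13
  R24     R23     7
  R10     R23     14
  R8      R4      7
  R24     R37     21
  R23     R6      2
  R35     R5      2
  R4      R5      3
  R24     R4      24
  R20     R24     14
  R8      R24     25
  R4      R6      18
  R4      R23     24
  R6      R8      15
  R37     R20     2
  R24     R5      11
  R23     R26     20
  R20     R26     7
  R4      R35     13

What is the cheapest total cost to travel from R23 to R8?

Compare a few routes:
R23–R6–R8: 2+15 = 17
R23–R10–R5–R4–R8: 14+3+3+7 = 27
The minimum is 17 via R23–R6–R8.

17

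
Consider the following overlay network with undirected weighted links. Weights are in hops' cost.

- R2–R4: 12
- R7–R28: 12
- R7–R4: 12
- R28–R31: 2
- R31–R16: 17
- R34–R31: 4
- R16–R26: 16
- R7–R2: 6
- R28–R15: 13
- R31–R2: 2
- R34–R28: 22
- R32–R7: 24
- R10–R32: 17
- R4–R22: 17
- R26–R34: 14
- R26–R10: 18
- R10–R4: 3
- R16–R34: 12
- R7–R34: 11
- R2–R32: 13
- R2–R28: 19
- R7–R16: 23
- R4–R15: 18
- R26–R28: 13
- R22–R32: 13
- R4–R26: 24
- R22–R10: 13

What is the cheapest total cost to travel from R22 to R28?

30 hops' cost

Shortest distances from R22:
R22: 0
R32: 13  (via R22)
R10: 13  (via R22)
R4: 16  (via R10)
R2: 26  (via R32)
R31: 28  (via R2)
R7: 28  (via R4)
R28: 30  (via R31)
Shortest route: R22 → R32 → R2 → R31 → R28 = 30 hops' cost.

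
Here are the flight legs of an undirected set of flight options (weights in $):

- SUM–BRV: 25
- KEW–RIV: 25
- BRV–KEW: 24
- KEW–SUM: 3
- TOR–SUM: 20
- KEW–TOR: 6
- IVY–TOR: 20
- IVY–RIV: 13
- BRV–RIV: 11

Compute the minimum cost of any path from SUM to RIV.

Running Dijkstra from SUM:
SUM: 0
KEW: 3  (via SUM)
TOR: 9  (via KEW)
BRV: 25  (via SUM)
RIV: 28  (via KEW)
Shortest route: SUM → KEW → RIV = $28.

$28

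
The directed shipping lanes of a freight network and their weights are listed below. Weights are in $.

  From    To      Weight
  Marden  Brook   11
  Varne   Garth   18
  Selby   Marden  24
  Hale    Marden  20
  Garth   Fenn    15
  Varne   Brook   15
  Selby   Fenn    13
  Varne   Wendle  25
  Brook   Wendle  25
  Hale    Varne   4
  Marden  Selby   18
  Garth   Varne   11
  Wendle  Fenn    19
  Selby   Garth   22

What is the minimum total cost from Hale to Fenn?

Running Dijkstra from Hale:
Hale: 0
Varne: 4  (via Hale)
Brook: 19  (via Varne)
Marden: 20  (via Hale)
Garth: 22  (via Varne)
Wendle: 29  (via Varne)
Fenn: 37  (via Garth)
Shortest route: Hale–Varne–Garth–Fenn = $37.

$37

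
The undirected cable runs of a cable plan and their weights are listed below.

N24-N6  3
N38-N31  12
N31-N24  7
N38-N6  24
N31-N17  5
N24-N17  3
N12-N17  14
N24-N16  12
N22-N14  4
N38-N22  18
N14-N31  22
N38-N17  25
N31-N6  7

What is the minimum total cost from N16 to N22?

45

Compare a few routes:
N16–N24–N17–N31–N14–N22: 12+3+5+22+4 = 46
N16–N24–N31–N14–N22: 12+7+22+4 = 45
N16–N24–N6–N31–N14–N22: 12+3+7+22+4 = 48
The minimum is 45 via N16–N24–N31–N14–N22.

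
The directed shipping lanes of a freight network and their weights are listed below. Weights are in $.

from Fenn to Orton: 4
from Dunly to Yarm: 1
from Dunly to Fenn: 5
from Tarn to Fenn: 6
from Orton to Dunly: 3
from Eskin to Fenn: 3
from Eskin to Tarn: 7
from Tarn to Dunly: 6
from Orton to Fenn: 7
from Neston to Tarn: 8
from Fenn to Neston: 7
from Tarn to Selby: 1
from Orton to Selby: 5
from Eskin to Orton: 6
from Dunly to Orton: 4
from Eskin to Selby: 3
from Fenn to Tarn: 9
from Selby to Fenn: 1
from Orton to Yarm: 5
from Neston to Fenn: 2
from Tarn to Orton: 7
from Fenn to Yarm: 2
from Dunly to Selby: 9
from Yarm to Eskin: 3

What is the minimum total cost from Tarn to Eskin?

Enumerating some paths:
Tarn → Dunly → Yarm → Eskin: 6+1+3 = 10
Tarn → Fenn → Yarm → Eskin: 6+2+3 = 11
Tarn → Selby → Fenn → Orton → Dunly → Yarm → Eskin: 1+1+4+3+1+3 = 13
Tarn → Selby → Fenn → Yarm → Eskin: 1+1+2+3 = 7
The minimum is $7 via Tarn → Selby → Fenn → Yarm → Eskin.

$7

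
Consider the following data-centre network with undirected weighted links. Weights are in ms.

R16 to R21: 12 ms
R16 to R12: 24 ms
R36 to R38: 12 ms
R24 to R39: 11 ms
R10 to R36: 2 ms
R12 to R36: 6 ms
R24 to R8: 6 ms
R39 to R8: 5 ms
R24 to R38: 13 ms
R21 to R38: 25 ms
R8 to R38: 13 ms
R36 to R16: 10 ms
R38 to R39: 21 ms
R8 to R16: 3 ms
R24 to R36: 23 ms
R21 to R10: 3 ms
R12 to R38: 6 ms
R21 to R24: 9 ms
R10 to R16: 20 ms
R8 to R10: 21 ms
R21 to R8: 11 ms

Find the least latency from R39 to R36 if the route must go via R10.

21 ms

Best R39 to R10: R39 → R8 → R21 → R10 costing 19
Shortest R10→R36: R10 → R36 = 2
Total via R10: 19 + 2 = 21 ms.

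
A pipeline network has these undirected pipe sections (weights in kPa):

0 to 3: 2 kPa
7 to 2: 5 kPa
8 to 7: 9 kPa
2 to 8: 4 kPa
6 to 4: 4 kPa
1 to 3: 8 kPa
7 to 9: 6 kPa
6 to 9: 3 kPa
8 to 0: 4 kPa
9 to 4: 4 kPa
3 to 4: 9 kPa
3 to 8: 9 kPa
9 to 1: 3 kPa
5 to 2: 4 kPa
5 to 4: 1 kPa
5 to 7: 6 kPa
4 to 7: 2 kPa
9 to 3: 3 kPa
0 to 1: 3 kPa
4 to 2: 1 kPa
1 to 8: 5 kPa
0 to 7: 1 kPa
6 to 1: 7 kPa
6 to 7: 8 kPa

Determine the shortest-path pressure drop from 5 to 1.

7 kPa

Shortest distances from 5:
5: 0
4: 1  (via 5)
2: 2  (via 4)
7: 3  (via 4)
0: 4  (via 7)
6: 5  (via 4)
9: 5  (via 4)
3: 6  (via 0)
8: 6  (via 2)
1: 7  (via 0)
Shortest route: 5 → 4 → 7 → 0 → 1 = 7 kPa.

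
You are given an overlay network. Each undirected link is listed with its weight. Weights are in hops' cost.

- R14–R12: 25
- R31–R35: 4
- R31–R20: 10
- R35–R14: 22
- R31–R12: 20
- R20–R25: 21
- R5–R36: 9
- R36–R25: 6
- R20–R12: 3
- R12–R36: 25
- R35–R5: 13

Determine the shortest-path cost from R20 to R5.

Settle nodes by increasing distance from R20:
R20: 0
R12: 3  (via R20)
R31: 10  (via R20)
R35: 14  (via R31)
R25: 21  (via R20)
R36: 27  (via R25)
R5: 27  (via R35)
Shortest route: R20 → R31 → R35 → R5 = 27 hops' cost.

27 hops' cost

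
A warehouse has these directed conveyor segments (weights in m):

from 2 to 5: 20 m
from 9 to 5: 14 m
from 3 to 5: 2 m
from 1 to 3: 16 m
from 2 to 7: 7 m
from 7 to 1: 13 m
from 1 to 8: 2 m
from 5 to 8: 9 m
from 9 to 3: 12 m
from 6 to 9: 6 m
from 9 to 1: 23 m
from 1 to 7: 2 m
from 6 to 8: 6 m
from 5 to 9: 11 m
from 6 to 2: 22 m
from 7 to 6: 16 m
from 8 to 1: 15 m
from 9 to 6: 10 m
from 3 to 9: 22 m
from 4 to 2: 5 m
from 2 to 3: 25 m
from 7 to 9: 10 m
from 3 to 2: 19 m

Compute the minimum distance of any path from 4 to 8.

27 m

Settle nodes by increasing distance from 4:
4: 0
2: 5  (via 4)
7: 12  (via 2)
9: 22  (via 7)
1: 25  (via 7)
5: 25  (via 2)
8: 27  (via 1)
Shortest route: 4–2–7–1–8 = 27 m.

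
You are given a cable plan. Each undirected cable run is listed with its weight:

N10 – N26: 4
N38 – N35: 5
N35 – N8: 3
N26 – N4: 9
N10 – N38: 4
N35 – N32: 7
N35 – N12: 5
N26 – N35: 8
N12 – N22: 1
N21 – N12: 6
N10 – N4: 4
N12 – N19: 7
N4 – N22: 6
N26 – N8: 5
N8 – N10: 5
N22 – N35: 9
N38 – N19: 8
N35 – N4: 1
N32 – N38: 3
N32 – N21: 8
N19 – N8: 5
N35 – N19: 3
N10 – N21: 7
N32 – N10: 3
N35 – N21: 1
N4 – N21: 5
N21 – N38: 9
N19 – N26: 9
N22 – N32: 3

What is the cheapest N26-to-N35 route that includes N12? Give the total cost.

16

Best N26 to N12: N26 → N10 → N32 → N22 → N12 costing 11
Best N12 to N35: N12 → N35 costing 5
Total via N12: 11 + 5 = 16.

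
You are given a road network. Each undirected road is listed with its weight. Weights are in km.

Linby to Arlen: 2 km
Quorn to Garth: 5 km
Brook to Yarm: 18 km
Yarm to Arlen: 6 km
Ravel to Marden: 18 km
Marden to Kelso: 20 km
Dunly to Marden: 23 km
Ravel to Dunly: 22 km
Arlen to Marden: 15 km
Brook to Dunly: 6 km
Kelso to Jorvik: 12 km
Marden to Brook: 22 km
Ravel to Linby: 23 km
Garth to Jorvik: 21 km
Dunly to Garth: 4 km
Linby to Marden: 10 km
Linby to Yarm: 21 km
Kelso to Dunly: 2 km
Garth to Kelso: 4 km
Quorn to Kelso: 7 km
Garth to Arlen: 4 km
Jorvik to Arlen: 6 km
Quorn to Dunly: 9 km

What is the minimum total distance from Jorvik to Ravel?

31 km

Enumerating some paths:
Jorvik - Arlen - Garth - Dunly - Ravel: 6+4+4+22 = 36
Jorvik - Arlen - Linby - Ravel: 6+2+23 = 31
Jorvik - Kelso - Dunly - Ravel: 12+2+22 = 36
Jorvik - Arlen - Linby - Marden - Ravel: 6+2+10+18 = 36
The minimum is 31 km via Jorvik - Arlen - Linby - Ravel.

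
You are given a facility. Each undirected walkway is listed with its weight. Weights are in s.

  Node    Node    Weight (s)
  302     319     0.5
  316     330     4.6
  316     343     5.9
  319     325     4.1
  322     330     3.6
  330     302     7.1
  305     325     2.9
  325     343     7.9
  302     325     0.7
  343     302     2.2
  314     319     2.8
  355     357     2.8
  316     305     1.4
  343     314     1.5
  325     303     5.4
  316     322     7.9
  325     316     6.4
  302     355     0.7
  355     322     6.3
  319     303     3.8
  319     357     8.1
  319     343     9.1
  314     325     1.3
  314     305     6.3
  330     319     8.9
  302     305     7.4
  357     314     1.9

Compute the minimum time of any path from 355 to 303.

Compare a few routes:
355–302–325–314–319–303: 0.7+0.7+1.3+2.8+3.8 = 9.3
355–302–325–303: 0.7+0.7+5.4 = 6.8
355–302–325–319–303: 0.7+0.7+4.1+3.8 = 9.3
355–302–319–303: 0.7+0.5+3.8 = 5
The minimum is 5 s via 355–302–319–303.

5 s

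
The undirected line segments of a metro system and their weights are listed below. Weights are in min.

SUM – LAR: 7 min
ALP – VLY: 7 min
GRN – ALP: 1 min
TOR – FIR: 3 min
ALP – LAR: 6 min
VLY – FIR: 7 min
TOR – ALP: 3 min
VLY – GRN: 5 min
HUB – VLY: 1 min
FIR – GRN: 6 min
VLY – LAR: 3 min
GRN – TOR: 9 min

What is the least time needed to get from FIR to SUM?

17 min

Candidate routes:
FIR–GRN–ALP–LAR–SUM: 6+1+6+7 = 20
FIR–VLY–LAR–SUM: 7+3+7 = 17
FIR–TOR–ALP–LAR–SUM: 3+3+6+7 = 19
The minimum is 17 min via FIR–VLY–LAR–SUM.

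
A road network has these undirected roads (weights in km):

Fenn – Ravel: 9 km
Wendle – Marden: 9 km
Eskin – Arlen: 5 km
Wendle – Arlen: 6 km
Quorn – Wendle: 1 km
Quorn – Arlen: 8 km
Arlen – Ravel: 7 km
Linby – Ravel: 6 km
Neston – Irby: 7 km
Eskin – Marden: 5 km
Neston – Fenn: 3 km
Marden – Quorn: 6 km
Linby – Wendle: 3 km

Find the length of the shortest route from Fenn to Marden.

Running Dijkstra from Fenn:
Fenn: 0
Neston: 3  (via Fenn)
Ravel: 9  (via Fenn)
Irby: 10  (via Neston)
Linby: 15  (via Ravel)
Arlen: 16  (via Ravel)
Wendle: 18  (via Linby)
Quorn: 19  (via Wendle)
Eskin: 21  (via Arlen)
Marden: 25  (via Quorn)
Shortest route: Fenn → Ravel → Linby → Wendle → Quorn → Marden = 25 km.

25 km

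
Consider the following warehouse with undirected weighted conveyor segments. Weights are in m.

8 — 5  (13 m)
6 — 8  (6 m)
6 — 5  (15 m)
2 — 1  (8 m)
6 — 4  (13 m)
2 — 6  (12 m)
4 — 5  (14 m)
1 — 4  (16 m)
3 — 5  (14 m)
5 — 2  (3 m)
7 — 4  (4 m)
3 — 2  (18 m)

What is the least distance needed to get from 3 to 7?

32 m

Compare a few routes:
3 → 5 → 4 → 7: 14+14+4 = 32
3 → 2 → 5 → 4 → 7: 18+3+14+4 = 39
3 → 5 → 2 → 1 → 4 → 7: 14+3+8+16+4 = 45
The minimum is 32 m via 3 → 5 → 4 → 7.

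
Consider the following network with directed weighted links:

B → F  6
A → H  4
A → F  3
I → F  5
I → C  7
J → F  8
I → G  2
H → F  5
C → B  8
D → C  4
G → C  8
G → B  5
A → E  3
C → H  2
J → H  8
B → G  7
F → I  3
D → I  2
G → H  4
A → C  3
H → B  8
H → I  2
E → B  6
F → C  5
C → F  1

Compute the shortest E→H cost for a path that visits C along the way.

Shortest E→C: E → B → F → C = 17
Best C to H: C → H costing 2
Total via C: 17 + 2 = 19.

19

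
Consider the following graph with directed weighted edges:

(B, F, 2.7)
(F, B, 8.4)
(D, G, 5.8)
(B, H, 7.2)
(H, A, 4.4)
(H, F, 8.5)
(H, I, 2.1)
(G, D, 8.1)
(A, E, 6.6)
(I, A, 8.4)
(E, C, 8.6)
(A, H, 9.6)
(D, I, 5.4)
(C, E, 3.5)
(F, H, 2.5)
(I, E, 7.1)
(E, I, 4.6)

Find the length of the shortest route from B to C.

Enumerating some paths:
B → F → H → A → E → C: 2.7+2.5+4.4+6.6+8.6 = 24.8
B → H → I → E → C: 7.2+2.1+7.1+8.6 = 25
B → H → A → E → C: 7.2+4.4+6.6+8.6 = 26.8
B → F → H → I → E → C: 2.7+2.5+2.1+7.1+8.6 = 23
Cheapest is B → F → H → I → E → C at 23.

23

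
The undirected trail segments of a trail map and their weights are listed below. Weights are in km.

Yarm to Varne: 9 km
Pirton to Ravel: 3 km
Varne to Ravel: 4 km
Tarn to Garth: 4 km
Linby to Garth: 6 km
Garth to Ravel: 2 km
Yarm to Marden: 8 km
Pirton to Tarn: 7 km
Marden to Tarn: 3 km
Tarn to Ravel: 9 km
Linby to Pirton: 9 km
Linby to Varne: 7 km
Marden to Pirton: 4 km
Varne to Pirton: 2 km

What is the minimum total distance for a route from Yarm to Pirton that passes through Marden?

12 km

Best Yarm to Marden: Yarm → Marden costing 8
Best Marden to Pirton: Marden → Pirton costing 4
Total via Marden: 8 + 4 = 12 km.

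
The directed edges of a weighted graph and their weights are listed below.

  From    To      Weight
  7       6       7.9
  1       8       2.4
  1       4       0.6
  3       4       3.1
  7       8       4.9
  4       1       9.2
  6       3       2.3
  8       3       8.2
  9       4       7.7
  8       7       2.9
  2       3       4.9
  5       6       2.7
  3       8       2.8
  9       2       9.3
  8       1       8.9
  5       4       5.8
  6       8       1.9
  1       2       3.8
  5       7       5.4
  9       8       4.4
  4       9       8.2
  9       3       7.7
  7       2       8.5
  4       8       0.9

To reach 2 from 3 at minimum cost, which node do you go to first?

Candidate routes:
3–4–8–7–2: 3.1+0.9+2.9+8.5 = 15.4
3–8–7–2: 2.8+2.9+8.5 = 14.2
Cheapest is 3–8–7–2 at 14.2.
So from 3 the first move is to 8.

8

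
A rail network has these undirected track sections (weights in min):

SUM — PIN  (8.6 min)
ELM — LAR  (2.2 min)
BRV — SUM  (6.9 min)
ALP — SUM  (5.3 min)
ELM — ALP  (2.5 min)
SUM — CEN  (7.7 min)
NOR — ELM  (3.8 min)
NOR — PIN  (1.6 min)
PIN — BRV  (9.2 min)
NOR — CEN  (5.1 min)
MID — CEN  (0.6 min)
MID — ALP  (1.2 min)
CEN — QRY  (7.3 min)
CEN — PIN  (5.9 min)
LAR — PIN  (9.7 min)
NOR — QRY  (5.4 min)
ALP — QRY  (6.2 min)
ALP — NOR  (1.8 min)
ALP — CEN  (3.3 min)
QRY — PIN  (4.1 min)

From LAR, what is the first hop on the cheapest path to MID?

ELM

Candidate routes:
LAR - ELM - ALP - MID: 2.2+2.5+1.2 = 5.9
LAR - ELM - NOR - ALP - MID: 2.2+3.8+1.8+1.2 = 9
LAR - ELM - ALP - CEN - MID: 2.2+2.5+3.3+0.6 = 8.6
The minimum is 5.9 min via LAR - ELM - ALP - MID.
So from LAR the first move is to ELM.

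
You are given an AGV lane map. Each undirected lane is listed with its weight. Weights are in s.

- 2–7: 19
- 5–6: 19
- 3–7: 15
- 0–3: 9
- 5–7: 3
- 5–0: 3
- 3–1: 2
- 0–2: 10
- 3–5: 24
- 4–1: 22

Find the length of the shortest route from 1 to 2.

21 s

Enumerating some paths:
1–3–0–2: 2+9+10 = 21
1–3–0–5–7–2: 2+9+3+3+19 = 36
1–3–7–5–0–2: 2+15+3+3+10 = 33
Cheapest is 1–3–0–2 at 21 s.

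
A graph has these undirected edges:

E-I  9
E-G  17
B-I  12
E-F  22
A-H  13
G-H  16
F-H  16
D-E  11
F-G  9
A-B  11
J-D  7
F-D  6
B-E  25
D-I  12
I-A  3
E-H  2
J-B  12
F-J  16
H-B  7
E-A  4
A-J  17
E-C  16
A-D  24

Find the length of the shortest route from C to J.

34

Enumerating some paths:
C - E - H - B - J: 16+2+7+12 = 37
C - E - A - J: 16+4+17 = 37
C - E - D - J: 16+11+7 = 34
The minimum is 34 via C - E - D - J.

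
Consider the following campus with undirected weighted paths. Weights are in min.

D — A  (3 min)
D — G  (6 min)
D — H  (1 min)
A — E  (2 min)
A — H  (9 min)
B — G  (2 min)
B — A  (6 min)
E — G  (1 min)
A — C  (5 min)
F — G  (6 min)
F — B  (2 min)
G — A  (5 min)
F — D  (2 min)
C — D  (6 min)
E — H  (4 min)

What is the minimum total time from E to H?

Settle nodes by increasing distance from E:
E: 0
G: 1  (via E)
A: 2  (via E)
B: 3  (via G)
H: 4  (via E)
Shortest route: E → H = 4 min.

4 min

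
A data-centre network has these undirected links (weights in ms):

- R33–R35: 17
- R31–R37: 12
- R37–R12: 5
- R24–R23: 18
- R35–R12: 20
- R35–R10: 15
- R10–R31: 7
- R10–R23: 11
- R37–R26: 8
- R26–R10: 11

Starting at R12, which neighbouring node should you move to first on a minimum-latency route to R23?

Compare a few routes:
R12–R37–R26–R10–R23: 5+8+11+11 = 35
R12–R35–R10–R23: 20+15+11 = 46
Cheapest is R12–R37–R26–R10–R23 at 35 ms.
So from R12 the first move is to R37.

R37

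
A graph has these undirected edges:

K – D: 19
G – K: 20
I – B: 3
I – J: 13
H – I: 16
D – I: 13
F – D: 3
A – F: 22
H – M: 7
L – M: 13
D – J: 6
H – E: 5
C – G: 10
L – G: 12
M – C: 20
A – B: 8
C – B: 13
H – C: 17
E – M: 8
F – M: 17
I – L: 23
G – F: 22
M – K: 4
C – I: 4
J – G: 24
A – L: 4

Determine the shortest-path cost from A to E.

Settle nodes by increasing distance from A:
A: 0
L: 4  (via A)
B: 8  (via A)
I: 11  (via B)
C: 15  (via I)
G: 16  (via L)
M: 17  (via L)
K: 21  (via M)
F: 22  (via A)
D: 24  (via I)
H: 24  (via M)
J: 24  (via I)
E: 25  (via M)
Shortest route: A → L → M → E = 25.

25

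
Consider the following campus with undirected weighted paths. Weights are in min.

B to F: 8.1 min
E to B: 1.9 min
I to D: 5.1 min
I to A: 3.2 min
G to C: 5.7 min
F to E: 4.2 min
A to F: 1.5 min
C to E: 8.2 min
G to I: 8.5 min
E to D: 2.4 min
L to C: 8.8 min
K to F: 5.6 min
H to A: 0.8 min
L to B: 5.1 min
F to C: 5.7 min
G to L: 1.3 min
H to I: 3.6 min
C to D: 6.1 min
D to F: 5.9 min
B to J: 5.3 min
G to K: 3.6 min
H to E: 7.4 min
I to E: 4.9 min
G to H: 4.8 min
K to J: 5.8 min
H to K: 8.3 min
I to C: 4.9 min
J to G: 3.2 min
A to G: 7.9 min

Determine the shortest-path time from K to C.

9.3 min

Candidate routes:
K → F → C: 5.6+5.7 = 11.3
K → G → C: 3.6+5.7 = 9.3
The minimum is 9.3 min via K → G → C.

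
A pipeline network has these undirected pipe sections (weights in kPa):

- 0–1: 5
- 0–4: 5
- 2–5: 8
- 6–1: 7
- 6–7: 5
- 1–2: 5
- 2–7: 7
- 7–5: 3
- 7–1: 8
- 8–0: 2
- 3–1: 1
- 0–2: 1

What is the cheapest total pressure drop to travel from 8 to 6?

14 kPa

Candidate routes:
8 → 0 → 2 → 7 → 6: 2+1+7+5 = 15
8 → 0 → 2 → 5 → 7 → 6: 2+1+8+3+5 = 19
8 → 0 → 2 → 1 → 6: 2+1+5+7 = 15
8 → 0 → 1 → 6: 2+5+7 = 14
Cheapest is 8 → 0 → 1 → 6 at 14 kPa.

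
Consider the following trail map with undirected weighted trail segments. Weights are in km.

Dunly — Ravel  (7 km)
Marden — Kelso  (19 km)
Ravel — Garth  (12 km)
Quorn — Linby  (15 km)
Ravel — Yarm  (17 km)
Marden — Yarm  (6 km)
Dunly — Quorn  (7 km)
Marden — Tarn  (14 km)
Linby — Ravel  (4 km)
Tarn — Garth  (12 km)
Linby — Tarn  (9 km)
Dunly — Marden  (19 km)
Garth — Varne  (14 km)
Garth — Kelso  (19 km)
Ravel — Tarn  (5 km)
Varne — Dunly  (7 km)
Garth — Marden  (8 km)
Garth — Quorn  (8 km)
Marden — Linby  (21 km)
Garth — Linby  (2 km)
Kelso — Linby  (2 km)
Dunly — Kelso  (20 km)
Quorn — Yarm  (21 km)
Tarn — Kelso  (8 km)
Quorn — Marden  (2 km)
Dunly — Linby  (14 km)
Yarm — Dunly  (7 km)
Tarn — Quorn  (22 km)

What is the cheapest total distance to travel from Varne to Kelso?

Running Dijkstra from Varne:
Varne: 0
Dunly: 7  (via Varne)
Yarm: 14  (via Dunly)
Quorn: 14  (via Dunly)
Ravel: 14  (via Dunly)
Garth: 14  (via Varne)
Linby: 16  (via Garth)
Marden: 16  (via Quorn)
Kelso: 18  (via Linby)
Shortest route: Varne → Garth → Linby → Kelso = 18 km.

18 km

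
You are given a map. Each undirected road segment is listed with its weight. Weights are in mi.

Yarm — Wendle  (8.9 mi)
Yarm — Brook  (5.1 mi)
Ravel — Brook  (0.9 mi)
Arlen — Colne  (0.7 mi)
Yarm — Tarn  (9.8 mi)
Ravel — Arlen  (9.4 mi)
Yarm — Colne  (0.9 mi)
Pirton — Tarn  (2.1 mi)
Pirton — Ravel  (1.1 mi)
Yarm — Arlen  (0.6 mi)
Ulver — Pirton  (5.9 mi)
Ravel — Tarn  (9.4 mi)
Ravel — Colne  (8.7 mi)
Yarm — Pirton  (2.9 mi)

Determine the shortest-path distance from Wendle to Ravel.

12.9 mi

Compare a few routes:
Wendle → Yarm → Pirton → Ravel: 8.9+2.9+1.1 = 12.9
Wendle → Yarm → Colne → Ravel: 8.9+0.9+8.7 = 18.5
Wendle → Yarm → Brook → Ravel: 8.9+5.1+0.9 = 14.9
Cheapest is Wendle → Yarm → Pirton → Ravel at 12.9 mi.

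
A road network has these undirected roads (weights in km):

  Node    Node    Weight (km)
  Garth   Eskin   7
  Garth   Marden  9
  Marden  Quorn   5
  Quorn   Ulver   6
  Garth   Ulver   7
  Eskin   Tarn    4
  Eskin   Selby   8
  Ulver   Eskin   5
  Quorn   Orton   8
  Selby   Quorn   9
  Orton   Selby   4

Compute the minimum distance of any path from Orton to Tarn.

16 km

Running Dijkstra from Orton:
Orton: 0
Selby: 4  (via Orton)
Quorn: 8  (via Orton)
Eskin: 12  (via Selby)
Marden: 13  (via Quorn)
Ulver: 14  (via Quorn)
Tarn: 16  (via Eskin)
Shortest route: Orton → Selby → Eskin → Tarn = 16 km.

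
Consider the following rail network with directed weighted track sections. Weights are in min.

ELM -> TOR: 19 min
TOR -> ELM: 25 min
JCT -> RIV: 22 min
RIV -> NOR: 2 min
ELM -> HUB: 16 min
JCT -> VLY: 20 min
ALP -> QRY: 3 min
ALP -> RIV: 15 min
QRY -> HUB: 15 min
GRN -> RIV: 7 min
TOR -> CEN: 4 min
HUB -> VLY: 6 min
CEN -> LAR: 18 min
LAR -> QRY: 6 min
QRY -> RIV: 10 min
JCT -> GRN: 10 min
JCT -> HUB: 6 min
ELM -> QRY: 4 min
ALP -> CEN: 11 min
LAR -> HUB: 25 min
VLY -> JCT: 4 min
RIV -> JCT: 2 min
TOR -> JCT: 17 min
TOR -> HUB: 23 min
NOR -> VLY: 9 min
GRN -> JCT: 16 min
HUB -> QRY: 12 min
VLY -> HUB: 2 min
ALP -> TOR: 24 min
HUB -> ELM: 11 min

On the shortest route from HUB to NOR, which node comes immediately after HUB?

Enumerating some paths:
HUB–ELM–QRY–RIV–NOR: 11+4+10+2 = 27
HUB–QRY–RIV–NOR: 12+10+2 = 24
HUB–VLY–JCT–GRN–RIV–NOR: 6+4+10+7+2 = 29
The minimum is 24 min via HUB–QRY–RIV–NOR.
So from HUB the first move is to QRY.

QRY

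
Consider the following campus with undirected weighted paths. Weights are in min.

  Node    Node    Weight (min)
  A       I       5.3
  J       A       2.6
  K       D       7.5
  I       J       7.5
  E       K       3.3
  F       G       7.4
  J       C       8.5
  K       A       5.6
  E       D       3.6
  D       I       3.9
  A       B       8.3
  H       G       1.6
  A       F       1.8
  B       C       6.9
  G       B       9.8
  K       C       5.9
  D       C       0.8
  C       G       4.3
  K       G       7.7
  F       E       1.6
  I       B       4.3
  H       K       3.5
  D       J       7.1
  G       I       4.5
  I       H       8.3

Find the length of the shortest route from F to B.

10.1 min

Shortest distances from F:
F: 0
E: 1.6  (via F)
A: 1.8  (via F)
J: 4.4  (via A)
K: 4.9  (via E)
D: 5.2  (via E)
C: 6  (via D)
I: 7.1  (via A)
G: 7.4  (via F)
H: 8.4  (via K)
B: 10.1  (via A)
Shortest route: F → A → B = 10.1 min.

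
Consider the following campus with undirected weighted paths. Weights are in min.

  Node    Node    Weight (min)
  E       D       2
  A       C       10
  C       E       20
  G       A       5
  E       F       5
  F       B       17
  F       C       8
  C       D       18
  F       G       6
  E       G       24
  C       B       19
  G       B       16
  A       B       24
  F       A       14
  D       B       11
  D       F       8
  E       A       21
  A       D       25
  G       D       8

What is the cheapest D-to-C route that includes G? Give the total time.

Shortest D→G: D → G = 8
Best G to C: G → F → C costing 14
Total via G: 8 + 14 = 22 min.

22 min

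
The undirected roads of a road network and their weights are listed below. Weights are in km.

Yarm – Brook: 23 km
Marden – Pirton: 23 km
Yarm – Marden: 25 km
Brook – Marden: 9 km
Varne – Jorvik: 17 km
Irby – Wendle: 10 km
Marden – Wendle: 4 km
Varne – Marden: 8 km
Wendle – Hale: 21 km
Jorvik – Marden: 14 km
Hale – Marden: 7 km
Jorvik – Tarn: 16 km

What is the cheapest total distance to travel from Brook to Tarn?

39 km

Settle nodes by increasing distance from Brook:
Brook: 0
Marden: 9  (via Brook)
Wendle: 13  (via Marden)
Hale: 16  (via Marden)
Varne: 17  (via Marden)
Jorvik: 23  (via Marden)
Yarm: 23  (via Brook)
Irby: 23  (via Wendle)
Pirton: 32  (via Marden)
Tarn: 39  (via Jorvik)
Shortest route: Brook–Marden–Jorvik–Tarn = 39 km.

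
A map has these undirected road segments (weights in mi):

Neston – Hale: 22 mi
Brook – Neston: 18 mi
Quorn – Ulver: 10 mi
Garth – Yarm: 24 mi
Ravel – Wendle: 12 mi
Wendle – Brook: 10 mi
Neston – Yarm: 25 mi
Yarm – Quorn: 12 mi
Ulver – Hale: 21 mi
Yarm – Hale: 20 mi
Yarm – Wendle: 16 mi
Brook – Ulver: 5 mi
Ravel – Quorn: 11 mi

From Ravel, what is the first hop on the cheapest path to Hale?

Quorn

Compare a few routes:
Ravel - Quorn - Yarm - Hale: 11+12+20 = 43
Ravel - Wendle - Brook - Ulver - Hale: 12+10+5+21 = 48
Ravel - Wendle - Yarm - Hale: 12+16+20 = 48
Ravel - Quorn - Ulver - Hale: 11+10+21 = 42
The minimum is 42 mi via Ravel - Quorn - Ulver - Hale.
So from Ravel the first move is to Quorn.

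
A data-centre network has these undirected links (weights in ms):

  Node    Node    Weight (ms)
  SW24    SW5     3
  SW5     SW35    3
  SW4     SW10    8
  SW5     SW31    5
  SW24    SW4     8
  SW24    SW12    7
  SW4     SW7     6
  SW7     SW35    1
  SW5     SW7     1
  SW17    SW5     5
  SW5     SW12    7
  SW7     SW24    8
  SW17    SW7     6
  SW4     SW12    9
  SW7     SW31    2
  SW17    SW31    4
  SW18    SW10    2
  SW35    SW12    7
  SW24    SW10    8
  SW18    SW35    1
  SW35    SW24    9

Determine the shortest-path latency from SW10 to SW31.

6 ms

Running Dijkstra from SW10:
SW10: 0
SW18: 2  (via SW10)
SW35: 3  (via SW18)
SW7: 4  (via SW35)
SW5: 5  (via SW7)
SW31: 6  (via SW7)
Shortest route: SW10–SW18–SW35–SW7–SW31 = 6 ms.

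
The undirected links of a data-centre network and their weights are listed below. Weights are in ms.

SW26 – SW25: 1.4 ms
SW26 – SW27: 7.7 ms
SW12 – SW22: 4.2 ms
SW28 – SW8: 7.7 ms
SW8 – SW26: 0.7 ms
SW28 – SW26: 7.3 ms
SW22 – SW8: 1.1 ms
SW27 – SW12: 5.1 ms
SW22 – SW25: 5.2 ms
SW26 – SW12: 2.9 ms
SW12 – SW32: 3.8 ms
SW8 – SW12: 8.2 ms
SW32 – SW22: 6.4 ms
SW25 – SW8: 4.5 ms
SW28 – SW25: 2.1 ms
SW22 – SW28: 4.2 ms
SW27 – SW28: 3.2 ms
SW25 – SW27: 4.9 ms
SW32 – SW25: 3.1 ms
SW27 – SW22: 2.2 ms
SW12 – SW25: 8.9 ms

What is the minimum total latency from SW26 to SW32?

4.5 ms

Enumerating some paths:
SW26–SW8–SW22–SW32: 0.7+1.1+6.4 = 8.2
SW26–SW25–SW32: 1.4+3.1 = 4.5
SW26–SW12–SW32: 2.9+3.8 = 6.7
Cheapest is SW26–SW25–SW32 at 4.5 ms.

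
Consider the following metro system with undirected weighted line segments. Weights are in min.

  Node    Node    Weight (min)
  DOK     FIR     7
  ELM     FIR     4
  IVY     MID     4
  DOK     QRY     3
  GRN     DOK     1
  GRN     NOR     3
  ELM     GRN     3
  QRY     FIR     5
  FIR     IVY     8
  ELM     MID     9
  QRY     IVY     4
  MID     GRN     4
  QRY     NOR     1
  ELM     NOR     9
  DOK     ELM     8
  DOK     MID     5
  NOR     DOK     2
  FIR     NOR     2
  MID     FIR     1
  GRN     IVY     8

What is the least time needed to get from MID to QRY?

Candidate routes:
MID - FIR - QRY: 1+5 = 6
MID - FIR - NOR - DOK - QRY: 1+2+2+3 = 8
MID - FIR - NOR - QRY: 1+2+1 = 4
The minimum is 4 min via MID - FIR - NOR - QRY.

4 min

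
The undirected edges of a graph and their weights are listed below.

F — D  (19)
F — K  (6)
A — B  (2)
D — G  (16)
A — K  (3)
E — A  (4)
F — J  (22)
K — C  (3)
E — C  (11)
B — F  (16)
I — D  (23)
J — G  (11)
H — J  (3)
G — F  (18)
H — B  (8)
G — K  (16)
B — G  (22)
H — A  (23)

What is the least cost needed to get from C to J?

19

Enumerating some paths:
C–E–A–B–H–J: 11+4+2+8+3 = 28
C–K–F–J: 3+6+22 = 31
C–K–A–B–H–J: 3+3+2+8+3 = 19
C–K–G–J: 3+16+11 = 30
The minimum is 19 via C–K–A–B–H–J.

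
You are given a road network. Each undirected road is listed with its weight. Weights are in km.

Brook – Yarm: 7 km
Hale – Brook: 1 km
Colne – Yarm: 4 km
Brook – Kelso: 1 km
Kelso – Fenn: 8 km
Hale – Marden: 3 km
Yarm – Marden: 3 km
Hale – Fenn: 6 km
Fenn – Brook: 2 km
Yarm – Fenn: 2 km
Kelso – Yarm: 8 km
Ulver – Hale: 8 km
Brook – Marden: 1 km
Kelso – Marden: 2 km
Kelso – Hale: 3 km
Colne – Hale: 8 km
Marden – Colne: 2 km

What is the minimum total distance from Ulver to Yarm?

Candidate routes:
Ulver → Hale → Kelso → Marden → Yarm: 8+3+2+3 = 16
Ulver → Hale → Brook → Marden → Yarm: 8+1+1+3 = 13
Ulver → Hale → Brook → Kelso → Marden → Yarm: 8+1+1+2+3 = 15
Ulver → Hale → Marden → Yarm: 8+3+3 = 14
Cheapest is Ulver → Hale → Brook → Marden → Yarm at 13 km.

13 km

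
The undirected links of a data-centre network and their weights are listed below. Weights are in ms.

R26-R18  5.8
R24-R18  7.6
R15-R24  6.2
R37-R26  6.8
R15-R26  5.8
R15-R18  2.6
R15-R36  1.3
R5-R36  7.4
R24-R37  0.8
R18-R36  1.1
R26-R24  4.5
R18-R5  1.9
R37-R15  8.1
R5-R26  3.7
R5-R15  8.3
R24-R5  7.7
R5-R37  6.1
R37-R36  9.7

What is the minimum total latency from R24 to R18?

Compare a few routes:
R24 - R15 - R18: 6.2+2.6 = 8.8
R24 - R15 - R36 - R18: 6.2+1.3+1.1 = 8.6
R24 - R18: 7.6 = 7.6
R24 - R37 - R5 - R18: 0.8+6.1+1.9 = 8.8
The minimum is 7.6 ms via R24 - R18.

7.6 ms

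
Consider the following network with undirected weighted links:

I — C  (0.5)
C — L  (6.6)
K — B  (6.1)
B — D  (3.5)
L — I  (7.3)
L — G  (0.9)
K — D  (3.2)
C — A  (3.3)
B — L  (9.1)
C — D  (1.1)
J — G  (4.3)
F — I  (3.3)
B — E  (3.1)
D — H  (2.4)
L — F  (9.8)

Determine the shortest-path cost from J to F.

Shortest distances from J:
J: 0
G: 4.3  (via J)
L: 5.2  (via G)
C: 11.8  (via L)
I: 12.3  (via C)
D: 12.9  (via C)
B: 14.3  (via L)
F: 15  (via L)
Shortest route: J–G–L–F = 15.

15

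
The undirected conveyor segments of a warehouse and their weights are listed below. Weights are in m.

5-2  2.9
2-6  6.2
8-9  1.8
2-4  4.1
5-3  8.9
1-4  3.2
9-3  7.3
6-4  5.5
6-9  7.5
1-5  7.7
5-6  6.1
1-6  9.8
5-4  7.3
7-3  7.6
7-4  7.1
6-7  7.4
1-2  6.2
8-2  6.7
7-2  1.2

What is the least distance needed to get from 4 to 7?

5.3 m

Candidate routes:
4 - 2 - 7: 4.1+1.2 = 5.3
4 - 7: 7.1 = 7.1
Cheapest is 4 - 2 - 7 at 5.3 m.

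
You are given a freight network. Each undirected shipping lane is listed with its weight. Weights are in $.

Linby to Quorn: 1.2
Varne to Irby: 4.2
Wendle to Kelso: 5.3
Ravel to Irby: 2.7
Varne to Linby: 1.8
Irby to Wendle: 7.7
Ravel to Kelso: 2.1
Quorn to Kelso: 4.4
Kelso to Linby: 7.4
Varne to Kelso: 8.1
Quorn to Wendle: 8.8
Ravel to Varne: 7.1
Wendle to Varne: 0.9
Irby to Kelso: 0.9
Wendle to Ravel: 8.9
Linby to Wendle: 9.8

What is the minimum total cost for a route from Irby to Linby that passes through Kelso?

$6.5

Shortest Irby→Kelso: Irby–Kelso = 0.9
Best Kelso to Linby: Kelso–Quorn–Linby costing 5.6
Total via Kelso: 0.9 + 5.6 = $6.5.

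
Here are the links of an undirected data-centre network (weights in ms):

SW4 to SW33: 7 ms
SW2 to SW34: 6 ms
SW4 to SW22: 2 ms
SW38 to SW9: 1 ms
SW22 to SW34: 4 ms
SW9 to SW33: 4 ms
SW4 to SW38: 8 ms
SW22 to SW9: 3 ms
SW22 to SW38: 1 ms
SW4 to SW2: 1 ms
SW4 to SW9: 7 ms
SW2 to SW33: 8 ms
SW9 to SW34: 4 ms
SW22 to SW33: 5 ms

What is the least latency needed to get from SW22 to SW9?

Shortest distances from SW22:
SW22: 0
SW38: 1  (via SW22)
SW4: 2  (via SW22)
SW9: 2  (via SW38)
Shortest route: SW22 → SW38 → SW9 = 2 ms.

2 ms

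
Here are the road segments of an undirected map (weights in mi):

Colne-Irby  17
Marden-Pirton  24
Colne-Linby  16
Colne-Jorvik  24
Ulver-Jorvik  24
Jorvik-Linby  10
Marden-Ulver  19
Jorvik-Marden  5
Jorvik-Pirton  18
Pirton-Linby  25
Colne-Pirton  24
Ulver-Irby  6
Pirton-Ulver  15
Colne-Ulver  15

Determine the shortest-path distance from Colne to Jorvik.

24 mi

Settle nodes by increasing distance from Colne:
Colne: 0
Ulver: 15  (via Colne)
Linby: 16  (via Colne)
Irby: 17  (via Colne)
Pirton: 24  (via Colne)
Jorvik: 24  (via Colne)
Shortest route: Colne–Jorvik = 24 mi.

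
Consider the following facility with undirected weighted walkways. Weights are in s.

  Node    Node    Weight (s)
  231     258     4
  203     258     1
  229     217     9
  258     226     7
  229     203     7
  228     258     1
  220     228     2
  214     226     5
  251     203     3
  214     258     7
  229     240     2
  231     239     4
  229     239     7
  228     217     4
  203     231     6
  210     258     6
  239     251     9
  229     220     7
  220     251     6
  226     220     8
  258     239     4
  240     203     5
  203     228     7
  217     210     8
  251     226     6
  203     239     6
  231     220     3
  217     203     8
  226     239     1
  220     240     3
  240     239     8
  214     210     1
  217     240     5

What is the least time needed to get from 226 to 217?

10 s

Settle nodes by increasing distance from 226:
226: 0
239: 1  (via 226)
231: 5  (via 239)
214: 5  (via 226)
258: 5  (via 239)
251: 6  (via 226)
203: 6  (via 258)
228: 6  (via 258)
210: 6  (via 214)
220: 8  (via 226)
229: 8  (via 239)
240: 9  (via 239)
217: 10  (via 228)
Shortest route: 226 → 239 → 258 → 228 → 217 = 10 s.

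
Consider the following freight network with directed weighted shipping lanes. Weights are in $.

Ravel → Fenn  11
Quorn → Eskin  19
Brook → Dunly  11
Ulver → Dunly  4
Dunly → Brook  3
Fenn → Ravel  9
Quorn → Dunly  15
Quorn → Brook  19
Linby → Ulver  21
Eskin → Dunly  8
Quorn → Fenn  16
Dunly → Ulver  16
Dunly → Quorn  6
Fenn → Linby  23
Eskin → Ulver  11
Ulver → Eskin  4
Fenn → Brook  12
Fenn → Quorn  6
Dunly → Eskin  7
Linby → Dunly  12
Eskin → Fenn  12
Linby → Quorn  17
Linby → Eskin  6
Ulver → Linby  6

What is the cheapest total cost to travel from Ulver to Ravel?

$25

Settle nodes by increasing distance from Ulver:
Ulver: 0
Eskin: 4  (via Ulver)
Dunly: 4  (via Ulver)
Linby: 6  (via Ulver)
Brook: 7  (via Dunly)
Quorn: 10  (via Dunly)
Fenn: 16  (via Eskin)
Ravel: 25  (via Fenn)
Shortest route: Ulver → Eskin → Fenn → Ravel = $25.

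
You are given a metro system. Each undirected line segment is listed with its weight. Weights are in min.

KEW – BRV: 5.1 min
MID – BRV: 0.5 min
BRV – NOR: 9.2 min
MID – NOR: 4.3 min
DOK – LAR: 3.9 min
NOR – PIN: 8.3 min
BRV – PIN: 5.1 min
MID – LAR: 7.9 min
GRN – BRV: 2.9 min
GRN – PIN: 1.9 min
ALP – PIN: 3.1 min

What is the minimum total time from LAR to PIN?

Compare a few routes:
LAR–MID–BRV–GRN–PIN: 7.9+0.5+2.9+1.9 = 13.2
LAR–MID–BRV–PIN: 7.9+0.5+5.1 = 13.5
Cheapest is LAR–MID–BRV–GRN–PIN at 13.2 min.

13.2 min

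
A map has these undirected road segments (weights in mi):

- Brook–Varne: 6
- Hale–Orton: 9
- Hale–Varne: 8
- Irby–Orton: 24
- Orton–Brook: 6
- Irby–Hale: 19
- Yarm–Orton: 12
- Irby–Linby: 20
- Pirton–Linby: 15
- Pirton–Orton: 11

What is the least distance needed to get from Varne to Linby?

Candidate routes:
Varne - Brook - Orton - Pirton - Linby: 6+6+11+15 = 38
Varne - Hale - Orton - Pirton - Linby: 8+9+11+15 = 43
Cheapest is Varne - Brook - Orton - Pirton - Linby at 38 mi.

38 mi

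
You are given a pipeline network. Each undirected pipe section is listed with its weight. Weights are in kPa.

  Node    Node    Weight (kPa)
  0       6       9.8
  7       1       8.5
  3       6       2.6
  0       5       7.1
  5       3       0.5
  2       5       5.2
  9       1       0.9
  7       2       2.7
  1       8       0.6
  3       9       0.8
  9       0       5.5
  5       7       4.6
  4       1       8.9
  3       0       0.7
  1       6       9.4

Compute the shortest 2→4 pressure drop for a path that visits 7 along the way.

18.4 kPa

Shortest 2→7: 2 → 7 = 2.7
Shortest 7→4: 7 → 5 → 3 → 9 → 1 → 4 = 15.7
Total via 7: 2.7 + 15.7 = 18.4 kPa.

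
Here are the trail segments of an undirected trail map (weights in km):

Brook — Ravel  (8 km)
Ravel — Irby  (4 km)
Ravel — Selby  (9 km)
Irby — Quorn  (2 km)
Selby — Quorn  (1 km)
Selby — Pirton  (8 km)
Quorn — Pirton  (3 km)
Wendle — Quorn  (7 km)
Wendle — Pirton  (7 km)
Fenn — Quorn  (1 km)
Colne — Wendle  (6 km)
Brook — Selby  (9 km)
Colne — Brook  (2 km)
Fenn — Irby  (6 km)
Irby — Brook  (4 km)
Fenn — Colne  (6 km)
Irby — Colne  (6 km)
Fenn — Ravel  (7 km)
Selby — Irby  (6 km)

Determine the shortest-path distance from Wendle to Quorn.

Shortest distances from Wendle:
Wendle: 0
Colne: 6  (via Wendle)
Quorn: 7  (via Wendle)
Shortest route: Wendle–Quorn = 7 km.

7 km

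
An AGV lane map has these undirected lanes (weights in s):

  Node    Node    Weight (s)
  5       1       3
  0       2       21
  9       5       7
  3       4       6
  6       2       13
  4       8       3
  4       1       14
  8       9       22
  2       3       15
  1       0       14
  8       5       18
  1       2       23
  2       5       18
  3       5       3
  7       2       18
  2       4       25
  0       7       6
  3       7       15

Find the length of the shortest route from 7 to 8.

Shortest distances from 7:
7: 0
0: 6  (via 7)
3: 15  (via 7)
2: 18  (via 7)
5: 18  (via 3)
1: 20  (via 0)
4: 21  (via 3)
8: 24  (via 4)
Shortest route: 7 → 3 → 4 → 8 = 24 s.

24 s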